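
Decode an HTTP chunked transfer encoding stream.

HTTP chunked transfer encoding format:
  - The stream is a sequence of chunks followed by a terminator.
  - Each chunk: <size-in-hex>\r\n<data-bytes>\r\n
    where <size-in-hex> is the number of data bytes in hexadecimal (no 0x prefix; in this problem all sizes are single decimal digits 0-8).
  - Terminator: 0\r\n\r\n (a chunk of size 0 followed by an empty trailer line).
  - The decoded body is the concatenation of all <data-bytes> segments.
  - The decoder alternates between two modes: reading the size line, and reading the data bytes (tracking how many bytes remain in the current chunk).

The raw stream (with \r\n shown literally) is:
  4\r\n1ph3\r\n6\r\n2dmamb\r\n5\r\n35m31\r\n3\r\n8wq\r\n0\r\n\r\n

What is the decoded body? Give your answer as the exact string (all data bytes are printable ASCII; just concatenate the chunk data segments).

Chunk 1: stream[0..1]='4' size=0x4=4, data at stream[3..7]='1ph3' -> body[0..4], body so far='1ph3'
Chunk 2: stream[9..10]='6' size=0x6=6, data at stream[12..18]='2dmamb' -> body[4..10], body so far='1ph32dmamb'
Chunk 3: stream[20..21]='5' size=0x5=5, data at stream[23..28]='35m31' -> body[10..15], body so far='1ph32dmamb35m31'
Chunk 4: stream[30..31]='3' size=0x3=3, data at stream[33..36]='8wq' -> body[15..18], body so far='1ph32dmamb35m318wq'
Chunk 5: stream[38..39]='0' size=0 (terminator). Final body='1ph32dmamb35m318wq' (18 bytes)

Answer: 1ph32dmamb35m318wq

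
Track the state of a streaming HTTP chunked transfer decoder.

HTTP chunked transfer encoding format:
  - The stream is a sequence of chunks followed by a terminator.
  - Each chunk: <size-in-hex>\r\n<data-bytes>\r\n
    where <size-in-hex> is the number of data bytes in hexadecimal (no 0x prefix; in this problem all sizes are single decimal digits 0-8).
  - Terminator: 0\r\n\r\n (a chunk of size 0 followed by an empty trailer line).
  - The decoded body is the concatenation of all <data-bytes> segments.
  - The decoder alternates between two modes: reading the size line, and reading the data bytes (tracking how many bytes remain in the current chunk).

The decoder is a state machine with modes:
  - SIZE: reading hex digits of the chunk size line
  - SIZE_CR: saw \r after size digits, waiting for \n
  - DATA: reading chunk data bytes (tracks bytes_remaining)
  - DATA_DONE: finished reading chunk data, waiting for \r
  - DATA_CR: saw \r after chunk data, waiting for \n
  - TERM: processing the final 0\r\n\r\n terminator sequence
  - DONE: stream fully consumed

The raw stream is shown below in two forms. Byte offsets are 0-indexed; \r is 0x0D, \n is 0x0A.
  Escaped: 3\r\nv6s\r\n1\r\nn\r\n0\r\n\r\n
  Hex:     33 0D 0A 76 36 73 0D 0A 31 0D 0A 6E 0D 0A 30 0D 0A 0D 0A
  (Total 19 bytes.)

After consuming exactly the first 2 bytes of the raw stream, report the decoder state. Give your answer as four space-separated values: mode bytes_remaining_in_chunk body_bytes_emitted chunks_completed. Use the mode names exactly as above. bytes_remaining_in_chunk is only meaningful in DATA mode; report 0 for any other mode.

Byte 0 = '3': mode=SIZE remaining=0 emitted=0 chunks_done=0
Byte 1 = 0x0D: mode=SIZE_CR remaining=0 emitted=0 chunks_done=0

Answer: SIZE_CR 0 0 0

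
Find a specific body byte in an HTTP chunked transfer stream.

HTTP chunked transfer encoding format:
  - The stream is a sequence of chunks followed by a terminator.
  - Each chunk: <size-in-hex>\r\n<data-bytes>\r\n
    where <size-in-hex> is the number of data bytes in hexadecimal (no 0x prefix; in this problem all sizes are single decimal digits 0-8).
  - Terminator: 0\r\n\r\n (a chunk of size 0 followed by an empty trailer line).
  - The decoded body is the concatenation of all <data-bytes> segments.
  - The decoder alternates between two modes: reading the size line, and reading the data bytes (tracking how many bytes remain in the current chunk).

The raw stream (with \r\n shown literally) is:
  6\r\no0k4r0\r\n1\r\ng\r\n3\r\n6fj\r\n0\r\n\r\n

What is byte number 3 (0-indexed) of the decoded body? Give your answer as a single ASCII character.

Answer: 4

Derivation:
Chunk 1: stream[0..1]='6' size=0x6=6, data at stream[3..9]='o0k4r0' -> body[0..6], body so far='o0k4r0'
Chunk 2: stream[11..12]='1' size=0x1=1, data at stream[14..15]='g' -> body[6..7], body so far='o0k4r0g'
Chunk 3: stream[17..18]='3' size=0x3=3, data at stream[20..23]='6fj' -> body[7..10], body so far='o0k4r0g6fj'
Chunk 4: stream[25..26]='0' size=0 (terminator). Final body='o0k4r0g6fj' (10 bytes)
Body byte 3 = '4'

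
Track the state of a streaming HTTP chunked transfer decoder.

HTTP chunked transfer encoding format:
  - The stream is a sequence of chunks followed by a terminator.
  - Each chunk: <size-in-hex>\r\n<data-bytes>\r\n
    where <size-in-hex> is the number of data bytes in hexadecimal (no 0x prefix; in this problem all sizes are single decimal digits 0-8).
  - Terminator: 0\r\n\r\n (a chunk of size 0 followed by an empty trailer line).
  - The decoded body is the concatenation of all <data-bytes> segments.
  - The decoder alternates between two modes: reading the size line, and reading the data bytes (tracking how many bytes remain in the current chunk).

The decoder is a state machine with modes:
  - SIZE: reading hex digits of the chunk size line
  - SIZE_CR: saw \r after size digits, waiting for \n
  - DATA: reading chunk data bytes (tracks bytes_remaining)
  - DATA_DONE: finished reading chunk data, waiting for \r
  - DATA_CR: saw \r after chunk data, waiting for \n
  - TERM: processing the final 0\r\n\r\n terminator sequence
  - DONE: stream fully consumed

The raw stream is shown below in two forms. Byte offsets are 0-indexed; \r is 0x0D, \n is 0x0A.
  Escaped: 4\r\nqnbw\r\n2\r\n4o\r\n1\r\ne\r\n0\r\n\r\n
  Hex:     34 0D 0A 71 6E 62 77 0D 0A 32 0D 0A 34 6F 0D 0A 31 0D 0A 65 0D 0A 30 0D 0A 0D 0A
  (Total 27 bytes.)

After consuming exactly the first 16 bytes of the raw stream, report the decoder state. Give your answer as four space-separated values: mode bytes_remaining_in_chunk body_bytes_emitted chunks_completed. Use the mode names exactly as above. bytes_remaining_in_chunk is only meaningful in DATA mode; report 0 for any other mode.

Answer: SIZE 0 6 2

Derivation:
Byte 0 = '4': mode=SIZE remaining=0 emitted=0 chunks_done=0
Byte 1 = 0x0D: mode=SIZE_CR remaining=0 emitted=0 chunks_done=0
Byte 2 = 0x0A: mode=DATA remaining=4 emitted=0 chunks_done=0
Byte 3 = 'q': mode=DATA remaining=3 emitted=1 chunks_done=0
Byte 4 = 'n': mode=DATA remaining=2 emitted=2 chunks_done=0
Byte 5 = 'b': mode=DATA remaining=1 emitted=3 chunks_done=0
Byte 6 = 'w': mode=DATA_DONE remaining=0 emitted=4 chunks_done=0
Byte 7 = 0x0D: mode=DATA_CR remaining=0 emitted=4 chunks_done=0
Byte 8 = 0x0A: mode=SIZE remaining=0 emitted=4 chunks_done=1
Byte 9 = '2': mode=SIZE remaining=0 emitted=4 chunks_done=1
Byte 10 = 0x0D: mode=SIZE_CR remaining=0 emitted=4 chunks_done=1
Byte 11 = 0x0A: mode=DATA remaining=2 emitted=4 chunks_done=1
Byte 12 = '4': mode=DATA remaining=1 emitted=5 chunks_done=1
Byte 13 = 'o': mode=DATA_DONE remaining=0 emitted=6 chunks_done=1
Byte 14 = 0x0D: mode=DATA_CR remaining=0 emitted=6 chunks_done=1
Byte 15 = 0x0A: mode=SIZE remaining=0 emitted=6 chunks_done=2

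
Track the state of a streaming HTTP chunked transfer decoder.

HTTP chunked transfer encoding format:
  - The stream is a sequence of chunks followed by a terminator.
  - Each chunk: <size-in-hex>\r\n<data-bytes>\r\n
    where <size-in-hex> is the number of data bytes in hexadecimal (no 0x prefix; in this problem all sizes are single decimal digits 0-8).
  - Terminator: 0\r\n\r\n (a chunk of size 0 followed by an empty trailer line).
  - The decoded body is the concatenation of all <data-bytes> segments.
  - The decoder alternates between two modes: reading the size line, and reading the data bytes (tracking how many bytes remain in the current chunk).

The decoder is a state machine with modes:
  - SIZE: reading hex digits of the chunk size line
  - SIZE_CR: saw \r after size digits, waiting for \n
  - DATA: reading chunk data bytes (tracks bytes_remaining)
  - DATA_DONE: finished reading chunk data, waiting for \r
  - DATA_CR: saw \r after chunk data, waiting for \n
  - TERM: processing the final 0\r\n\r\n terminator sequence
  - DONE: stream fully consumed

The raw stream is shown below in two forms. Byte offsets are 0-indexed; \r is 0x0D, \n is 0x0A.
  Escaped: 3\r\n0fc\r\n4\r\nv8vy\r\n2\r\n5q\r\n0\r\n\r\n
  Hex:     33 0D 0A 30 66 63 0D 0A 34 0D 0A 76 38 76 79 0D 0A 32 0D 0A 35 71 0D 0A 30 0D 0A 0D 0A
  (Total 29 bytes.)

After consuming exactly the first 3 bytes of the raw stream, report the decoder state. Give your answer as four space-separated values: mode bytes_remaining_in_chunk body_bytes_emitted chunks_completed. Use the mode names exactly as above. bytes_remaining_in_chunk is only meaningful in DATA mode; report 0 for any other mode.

Answer: DATA 3 0 0

Derivation:
Byte 0 = '3': mode=SIZE remaining=0 emitted=0 chunks_done=0
Byte 1 = 0x0D: mode=SIZE_CR remaining=0 emitted=0 chunks_done=0
Byte 2 = 0x0A: mode=DATA remaining=3 emitted=0 chunks_done=0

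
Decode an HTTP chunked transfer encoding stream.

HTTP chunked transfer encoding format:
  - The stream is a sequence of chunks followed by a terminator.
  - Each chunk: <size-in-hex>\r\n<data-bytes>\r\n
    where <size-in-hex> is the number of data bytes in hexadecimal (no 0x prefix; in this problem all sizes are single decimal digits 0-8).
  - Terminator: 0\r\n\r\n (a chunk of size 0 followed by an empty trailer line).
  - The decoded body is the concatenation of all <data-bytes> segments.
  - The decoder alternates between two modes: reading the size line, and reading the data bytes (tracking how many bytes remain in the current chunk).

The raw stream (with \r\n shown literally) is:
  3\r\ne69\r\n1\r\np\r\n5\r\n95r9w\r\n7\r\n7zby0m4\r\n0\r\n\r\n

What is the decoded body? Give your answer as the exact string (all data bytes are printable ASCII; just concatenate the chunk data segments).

Chunk 1: stream[0..1]='3' size=0x3=3, data at stream[3..6]='e69' -> body[0..3], body so far='e69'
Chunk 2: stream[8..9]='1' size=0x1=1, data at stream[11..12]='p' -> body[3..4], body so far='e69p'
Chunk 3: stream[14..15]='5' size=0x5=5, data at stream[17..22]='95r9w' -> body[4..9], body so far='e69p95r9w'
Chunk 4: stream[24..25]='7' size=0x7=7, data at stream[27..34]='7zby0m4' -> body[9..16], body so far='e69p95r9w7zby0m4'
Chunk 5: stream[36..37]='0' size=0 (terminator). Final body='e69p95r9w7zby0m4' (16 bytes)

Answer: e69p95r9w7zby0m4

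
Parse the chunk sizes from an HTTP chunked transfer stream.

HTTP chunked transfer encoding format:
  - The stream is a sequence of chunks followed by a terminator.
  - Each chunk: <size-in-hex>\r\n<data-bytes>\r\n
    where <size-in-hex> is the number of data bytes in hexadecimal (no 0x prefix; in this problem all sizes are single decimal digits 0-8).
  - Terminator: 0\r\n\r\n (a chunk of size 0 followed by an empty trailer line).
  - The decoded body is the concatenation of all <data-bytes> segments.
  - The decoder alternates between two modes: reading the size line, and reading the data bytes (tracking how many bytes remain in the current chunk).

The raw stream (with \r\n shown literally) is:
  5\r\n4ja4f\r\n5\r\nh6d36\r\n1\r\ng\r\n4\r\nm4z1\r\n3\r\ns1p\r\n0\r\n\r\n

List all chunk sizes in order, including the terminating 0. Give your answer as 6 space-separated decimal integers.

Chunk 1: stream[0..1]='5' size=0x5=5, data at stream[3..8]='4ja4f' -> body[0..5], body so far='4ja4f'
Chunk 2: stream[10..11]='5' size=0x5=5, data at stream[13..18]='h6d36' -> body[5..10], body so far='4ja4fh6d36'
Chunk 3: stream[20..21]='1' size=0x1=1, data at stream[23..24]='g' -> body[10..11], body so far='4ja4fh6d36g'
Chunk 4: stream[26..27]='4' size=0x4=4, data at stream[29..33]='m4z1' -> body[11..15], body so far='4ja4fh6d36gm4z1'
Chunk 5: stream[35..36]='3' size=0x3=3, data at stream[38..41]='s1p' -> body[15..18], body so far='4ja4fh6d36gm4z1s1p'
Chunk 6: stream[43..44]='0' size=0 (terminator). Final body='4ja4fh6d36gm4z1s1p' (18 bytes)

Answer: 5 5 1 4 3 0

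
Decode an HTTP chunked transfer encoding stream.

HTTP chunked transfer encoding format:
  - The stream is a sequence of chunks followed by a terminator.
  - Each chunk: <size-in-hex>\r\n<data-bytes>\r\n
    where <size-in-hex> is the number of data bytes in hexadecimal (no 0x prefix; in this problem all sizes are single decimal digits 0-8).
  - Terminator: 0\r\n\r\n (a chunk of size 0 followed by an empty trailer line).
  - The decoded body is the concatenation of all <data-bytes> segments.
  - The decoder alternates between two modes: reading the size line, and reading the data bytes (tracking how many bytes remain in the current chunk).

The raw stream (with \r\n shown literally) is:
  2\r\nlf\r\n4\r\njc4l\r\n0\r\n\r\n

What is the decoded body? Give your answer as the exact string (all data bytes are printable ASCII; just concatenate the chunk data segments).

Answer: lfjc4l

Derivation:
Chunk 1: stream[0..1]='2' size=0x2=2, data at stream[3..5]='lf' -> body[0..2], body so far='lf'
Chunk 2: stream[7..8]='4' size=0x4=4, data at stream[10..14]='jc4l' -> body[2..6], body so far='lfjc4l'
Chunk 3: stream[16..17]='0' size=0 (terminator). Final body='lfjc4l' (6 bytes)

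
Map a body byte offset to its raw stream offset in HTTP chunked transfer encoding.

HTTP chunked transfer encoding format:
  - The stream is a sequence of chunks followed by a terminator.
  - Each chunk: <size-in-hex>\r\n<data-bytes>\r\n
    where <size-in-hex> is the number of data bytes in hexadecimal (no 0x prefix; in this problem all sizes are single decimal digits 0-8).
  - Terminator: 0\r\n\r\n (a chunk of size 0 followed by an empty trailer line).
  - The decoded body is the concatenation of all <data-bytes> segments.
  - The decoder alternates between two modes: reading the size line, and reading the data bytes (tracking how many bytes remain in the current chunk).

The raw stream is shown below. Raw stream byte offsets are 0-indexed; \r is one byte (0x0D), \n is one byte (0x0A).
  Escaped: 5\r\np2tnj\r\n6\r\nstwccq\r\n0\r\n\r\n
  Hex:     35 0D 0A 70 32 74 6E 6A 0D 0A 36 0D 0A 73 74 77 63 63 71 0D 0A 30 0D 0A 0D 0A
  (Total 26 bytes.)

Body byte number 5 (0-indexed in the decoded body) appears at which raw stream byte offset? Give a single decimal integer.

Answer: 13

Derivation:
Chunk 1: stream[0..1]='5' size=0x5=5, data at stream[3..8]='p2tnj' -> body[0..5], body so far='p2tnj'
Chunk 2: stream[10..11]='6' size=0x6=6, data at stream[13..19]='stwccq' -> body[5..11], body so far='p2tnjstwccq'
Chunk 3: stream[21..22]='0' size=0 (terminator). Final body='p2tnjstwccq' (11 bytes)
Body byte 5 at stream offset 13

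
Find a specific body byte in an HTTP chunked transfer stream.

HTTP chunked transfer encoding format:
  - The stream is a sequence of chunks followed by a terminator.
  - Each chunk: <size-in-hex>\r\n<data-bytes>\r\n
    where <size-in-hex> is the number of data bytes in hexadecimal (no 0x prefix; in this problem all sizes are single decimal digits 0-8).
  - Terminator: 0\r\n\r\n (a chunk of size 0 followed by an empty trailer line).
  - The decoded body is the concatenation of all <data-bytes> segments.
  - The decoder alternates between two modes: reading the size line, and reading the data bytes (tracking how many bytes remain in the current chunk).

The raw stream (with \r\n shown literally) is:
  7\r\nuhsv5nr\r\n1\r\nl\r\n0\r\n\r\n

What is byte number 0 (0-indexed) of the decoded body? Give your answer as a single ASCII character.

Chunk 1: stream[0..1]='7' size=0x7=7, data at stream[3..10]='uhsv5nr' -> body[0..7], body so far='uhsv5nr'
Chunk 2: stream[12..13]='1' size=0x1=1, data at stream[15..16]='l' -> body[7..8], body so far='uhsv5nrl'
Chunk 3: stream[18..19]='0' size=0 (terminator). Final body='uhsv5nrl' (8 bytes)
Body byte 0 = 'u'

Answer: u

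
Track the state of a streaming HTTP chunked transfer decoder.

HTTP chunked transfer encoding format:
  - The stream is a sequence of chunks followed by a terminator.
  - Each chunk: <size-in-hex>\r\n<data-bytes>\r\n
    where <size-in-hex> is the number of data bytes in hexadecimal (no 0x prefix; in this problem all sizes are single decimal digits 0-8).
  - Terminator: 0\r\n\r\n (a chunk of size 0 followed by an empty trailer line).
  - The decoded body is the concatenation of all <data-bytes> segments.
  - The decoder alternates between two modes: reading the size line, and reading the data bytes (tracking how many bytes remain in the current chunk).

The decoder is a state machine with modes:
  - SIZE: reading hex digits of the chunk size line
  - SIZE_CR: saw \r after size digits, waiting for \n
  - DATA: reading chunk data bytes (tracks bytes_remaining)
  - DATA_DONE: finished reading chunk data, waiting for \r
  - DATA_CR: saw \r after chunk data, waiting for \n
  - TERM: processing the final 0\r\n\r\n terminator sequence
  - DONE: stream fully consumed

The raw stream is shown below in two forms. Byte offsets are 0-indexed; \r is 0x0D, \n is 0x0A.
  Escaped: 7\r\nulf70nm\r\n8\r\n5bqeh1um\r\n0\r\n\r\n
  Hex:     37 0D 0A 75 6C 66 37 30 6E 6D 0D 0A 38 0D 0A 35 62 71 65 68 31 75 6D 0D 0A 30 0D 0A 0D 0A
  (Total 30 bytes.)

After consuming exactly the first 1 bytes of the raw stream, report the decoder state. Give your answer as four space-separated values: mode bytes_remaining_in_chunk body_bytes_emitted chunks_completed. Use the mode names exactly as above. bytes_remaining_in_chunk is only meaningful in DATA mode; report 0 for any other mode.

Answer: SIZE 0 0 0

Derivation:
Byte 0 = '7': mode=SIZE remaining=0 emitted=0 chunks_done=0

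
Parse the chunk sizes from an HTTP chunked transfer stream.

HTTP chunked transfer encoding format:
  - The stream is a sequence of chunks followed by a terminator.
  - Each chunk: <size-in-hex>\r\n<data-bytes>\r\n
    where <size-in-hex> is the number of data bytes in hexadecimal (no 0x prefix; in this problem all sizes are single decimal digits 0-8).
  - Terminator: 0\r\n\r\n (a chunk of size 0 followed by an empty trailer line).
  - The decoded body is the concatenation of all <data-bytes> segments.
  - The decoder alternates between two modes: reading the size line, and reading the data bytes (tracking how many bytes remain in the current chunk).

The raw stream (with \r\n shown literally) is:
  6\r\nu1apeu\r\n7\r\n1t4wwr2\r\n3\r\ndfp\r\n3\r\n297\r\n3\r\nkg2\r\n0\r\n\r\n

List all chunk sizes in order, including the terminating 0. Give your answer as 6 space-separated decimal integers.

Chunk 1: stream[0..1]='6' size=0x6=6, data at stream[3..9]='u1apeu' -> body[0..6], body so far='u1apeu'
Chunk 2: stream[11..12]='7' size=0x7=7, data at stream[14..21]='1t4wwr2' -> body[6..13], body so far='u1apeu1t4wwr2'
Chunk 3: stream[23..24]='3' size=0x3=3, data at stream[26..29]='dfp' -> body[13..16], body so far='u1apeu1t4wwr2dfp'
Chunk 4: stream[31..32]='3' size=0x3=3, data at stream[34..37]='297' -> body[16..19], body so far='u1apeu1t4wwr2dfp297'
Chunk 5: stream[39..40]='3' size=0x3=3, data at stream[42..45]='kg2' -> body[19..22], body so far='u1apeu1t4wwr2dfp297kg2'
Chunk 6: stream[47..48]='0' size=0 (terminator). Final body='u1apeu1t4wwr2dfp297kg2' (22 bytes)

Answer: 6 7 3 3 3 0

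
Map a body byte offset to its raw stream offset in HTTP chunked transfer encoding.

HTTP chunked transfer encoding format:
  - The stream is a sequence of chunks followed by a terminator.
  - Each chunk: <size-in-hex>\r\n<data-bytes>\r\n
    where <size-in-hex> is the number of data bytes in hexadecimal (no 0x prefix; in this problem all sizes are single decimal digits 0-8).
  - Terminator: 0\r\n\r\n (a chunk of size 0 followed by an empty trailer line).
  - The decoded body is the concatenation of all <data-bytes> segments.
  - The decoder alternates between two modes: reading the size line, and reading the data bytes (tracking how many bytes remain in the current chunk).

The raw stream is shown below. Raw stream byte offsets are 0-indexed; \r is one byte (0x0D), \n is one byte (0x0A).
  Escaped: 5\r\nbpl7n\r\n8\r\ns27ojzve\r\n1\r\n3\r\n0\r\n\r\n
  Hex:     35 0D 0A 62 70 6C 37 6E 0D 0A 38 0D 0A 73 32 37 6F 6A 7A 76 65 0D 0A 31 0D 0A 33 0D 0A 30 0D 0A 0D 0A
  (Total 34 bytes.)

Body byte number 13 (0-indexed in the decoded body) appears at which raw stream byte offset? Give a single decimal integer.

Answer: 26

Derivation:
Chunk 1: stream[0..1]='5' size=0x5=5, data at stream[3..8]='bpl7n' -> body[0..5], body so far='bpl7n'
Chunk 2: stream[10..11]='8' size=0x8=8, data at stream[13..21]='s27ojzve' -> body[5..13], body so far='bpl7ns27ojzve'
Chunk 3: stream[23..24]='1' size=0x1=1, data at stream[26..27]='3' -> body[13..14], body so far='bpl7ns27ojzve3'
Chunk 4: stream[29..30]='0' size=0 (terminator). Final body='bpl7ns27ojzve3' (14 bytes)
Body byte 13 at stream offset 26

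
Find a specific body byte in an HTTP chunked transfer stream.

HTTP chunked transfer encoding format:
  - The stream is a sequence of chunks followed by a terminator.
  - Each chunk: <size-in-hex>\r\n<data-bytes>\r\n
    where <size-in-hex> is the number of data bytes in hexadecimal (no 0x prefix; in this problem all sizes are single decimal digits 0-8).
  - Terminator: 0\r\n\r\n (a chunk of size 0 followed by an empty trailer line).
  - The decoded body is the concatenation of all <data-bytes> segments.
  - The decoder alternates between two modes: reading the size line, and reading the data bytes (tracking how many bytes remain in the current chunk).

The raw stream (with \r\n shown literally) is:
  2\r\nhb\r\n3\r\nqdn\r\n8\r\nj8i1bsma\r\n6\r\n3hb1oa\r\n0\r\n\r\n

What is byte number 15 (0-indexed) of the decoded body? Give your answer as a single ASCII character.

Answer: b

Derivation:
Chunk 1: stream[0..1]='2' size=0x2=2, data at stream[3..5]='hb' -> body[0..2], body so far='hb'
Chunk 2: stream[7..8]='3' size=0x3=3, data at stream[10..13]='qdn' -> body[2..5], body so far='hbqdn'
Chunk 3: stream[15..16]='8' size=0x8=8, data at stream[18..26]='j8i1bsma' -> body[5..13], body so far='hbqdnj8i1bsma'
Chunk 4: stream[28..29]='6' size=0x6=6, data at stream[31..37]='3hb1oa' -> body[13..19], body so far='hbqdnj8i1bsma3hb1oa'
Chunk 5: stream[39..40]='0' size=0 (terminator). Final body='hbqdnj8i1bsma3hb1oa' (19 bytes)
Body byte 15 = 'b'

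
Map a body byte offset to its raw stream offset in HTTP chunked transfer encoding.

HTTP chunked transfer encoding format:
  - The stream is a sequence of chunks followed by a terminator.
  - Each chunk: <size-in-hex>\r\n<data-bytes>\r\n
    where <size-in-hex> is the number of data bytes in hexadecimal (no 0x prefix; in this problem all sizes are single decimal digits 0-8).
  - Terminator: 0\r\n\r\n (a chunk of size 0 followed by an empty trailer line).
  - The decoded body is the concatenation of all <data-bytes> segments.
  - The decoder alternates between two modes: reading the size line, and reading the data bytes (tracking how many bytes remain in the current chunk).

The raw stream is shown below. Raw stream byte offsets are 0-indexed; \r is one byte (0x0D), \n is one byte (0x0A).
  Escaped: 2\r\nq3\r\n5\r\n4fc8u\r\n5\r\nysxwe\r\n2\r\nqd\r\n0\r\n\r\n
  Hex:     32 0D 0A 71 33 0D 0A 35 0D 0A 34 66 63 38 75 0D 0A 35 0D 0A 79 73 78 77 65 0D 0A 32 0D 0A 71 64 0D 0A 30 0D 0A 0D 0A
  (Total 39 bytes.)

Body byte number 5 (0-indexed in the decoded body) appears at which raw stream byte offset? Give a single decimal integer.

Answer: 13

Derivation:
Chunk 1: stream[0..1]='2' size=0x2=2, data at stream[3..5]='q3' -> body[0..2], body so far='q3'
Chunk 2: stream[7..8]='5' size=0x5=5, data at stream[10..15]='4fc8u' -> body[2..7], body so far='q34fc8u'
Chunk 3: stream[17..18]='5' size=0x5=5, data at stream[20..25]='ysxwe' -> body[7..12], body so far='q34fc8uysxwe'
Chunk 4: stream[27..28]='2' size=0x2=2, data at stream[30..32]='qd' -> body[12..14], body so far='q34fc8uysxweqd'
Chunk 5: stream[34..35]='0' size=0 (terminator). Final body='q34fc8uysxweqd' (14 bytes)
Body byte 5 at stream offset 13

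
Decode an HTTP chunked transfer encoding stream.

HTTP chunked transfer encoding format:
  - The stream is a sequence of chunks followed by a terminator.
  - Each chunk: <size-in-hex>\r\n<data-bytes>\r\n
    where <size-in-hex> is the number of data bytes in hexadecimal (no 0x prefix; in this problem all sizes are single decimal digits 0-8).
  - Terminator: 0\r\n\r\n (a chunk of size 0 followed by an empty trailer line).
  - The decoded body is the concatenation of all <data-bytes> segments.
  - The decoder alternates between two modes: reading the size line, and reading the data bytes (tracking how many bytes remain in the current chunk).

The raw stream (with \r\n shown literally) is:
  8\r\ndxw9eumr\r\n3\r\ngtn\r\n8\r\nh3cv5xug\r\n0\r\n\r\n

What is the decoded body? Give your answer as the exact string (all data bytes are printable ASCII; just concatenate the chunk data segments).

Chunk 1: stream[0..1]='8' size=0x8=8, data at stream[3..11]='dxw9eumr' -> body[0..8], body so far='dxw9eumr'
Chunk 2: stream[13..14]='3' size=0x3=3, data at stream[16..19]='gtn' -> body[8..11], body so far='dxw9eumrgtn'
Chunk 3: stream[21..22]='8' size=0x8=8, data at stream[24..32]='h3cv5xug' -> body[11..19], body so far='dxw9eumrgtnh3cv5xug'
Chunk 4: stream[34..35]='0' size=0 (terminator). Final body='dxw9eumrgtnh3cv5xug' (19 bytes)

Answer: dxw9eumrgtnh3cv5xug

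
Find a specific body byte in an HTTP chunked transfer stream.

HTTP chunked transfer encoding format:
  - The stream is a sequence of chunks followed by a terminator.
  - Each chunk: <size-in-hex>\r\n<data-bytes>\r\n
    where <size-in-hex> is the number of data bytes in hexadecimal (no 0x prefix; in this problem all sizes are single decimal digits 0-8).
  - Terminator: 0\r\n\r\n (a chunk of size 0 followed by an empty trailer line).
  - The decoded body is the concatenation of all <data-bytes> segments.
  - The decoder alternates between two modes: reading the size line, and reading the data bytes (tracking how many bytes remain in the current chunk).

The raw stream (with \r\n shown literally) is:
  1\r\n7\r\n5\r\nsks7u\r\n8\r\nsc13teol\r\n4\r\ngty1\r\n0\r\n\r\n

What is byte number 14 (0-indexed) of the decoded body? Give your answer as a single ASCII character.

Answer: g

Derivation:
Chunk 1: stream[0..1]='1' size=0x1=1, data at stream[3..4]='7' -> body[0..1], body so far='7'
Chunk 2: stream[6..7]='5' size=0x5=5, data at stream[9..14]='sks7u' -> body[1..6], body so far='7sks7u'
Chunk 3: stream[16..17]='8' size=0x8=8, data at stream[19..27]='sc13teol' -> body[6..14], body so far='7sks7usc13teol'
Chunk 4: stream[29..30]='4' size=0x4=4, data at stream[32..36]='gty1' -> body[14..18], body so far='7sks7usc13teolgty1'
Chunk 5: stream[38..39]='0' size=0 (terminator). Final body='7sks7usc13teolgty1' (18 bytes)
Body byte 14 = 'g'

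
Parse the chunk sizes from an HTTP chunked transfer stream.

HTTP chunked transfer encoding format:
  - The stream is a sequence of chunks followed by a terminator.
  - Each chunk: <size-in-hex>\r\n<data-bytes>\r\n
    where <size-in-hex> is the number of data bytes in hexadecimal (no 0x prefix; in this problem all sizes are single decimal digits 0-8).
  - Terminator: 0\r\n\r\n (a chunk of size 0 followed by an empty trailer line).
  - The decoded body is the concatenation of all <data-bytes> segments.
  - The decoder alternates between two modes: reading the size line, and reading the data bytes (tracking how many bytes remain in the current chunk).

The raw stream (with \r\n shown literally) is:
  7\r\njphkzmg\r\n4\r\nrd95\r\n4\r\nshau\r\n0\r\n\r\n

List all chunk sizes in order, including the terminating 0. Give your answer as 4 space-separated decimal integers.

Answer: 7 4 4 0

Derivation:
Chunk 1: stream[0..1]='7' size=0x7=7, data at stream[3..10]='jphkzmg' -> body[0..7], body so far='jphkzmg'
Chunk 2: stream[12..13]='4' size=0x4=4, data at stream[15..19]='rd95' -> body[7..11], body so far='jphkzmgrd95'
Chunk 3: stream[21..22]='4' size=0x4=4, data at stream[24..28]='shau' -> body[11..15], body so far='jphkzmgrd95shau'
Chunk 4: stream[30..31]='0' size=0 (terminator). Final body='jphkzmgrd95shau' (15 bytes)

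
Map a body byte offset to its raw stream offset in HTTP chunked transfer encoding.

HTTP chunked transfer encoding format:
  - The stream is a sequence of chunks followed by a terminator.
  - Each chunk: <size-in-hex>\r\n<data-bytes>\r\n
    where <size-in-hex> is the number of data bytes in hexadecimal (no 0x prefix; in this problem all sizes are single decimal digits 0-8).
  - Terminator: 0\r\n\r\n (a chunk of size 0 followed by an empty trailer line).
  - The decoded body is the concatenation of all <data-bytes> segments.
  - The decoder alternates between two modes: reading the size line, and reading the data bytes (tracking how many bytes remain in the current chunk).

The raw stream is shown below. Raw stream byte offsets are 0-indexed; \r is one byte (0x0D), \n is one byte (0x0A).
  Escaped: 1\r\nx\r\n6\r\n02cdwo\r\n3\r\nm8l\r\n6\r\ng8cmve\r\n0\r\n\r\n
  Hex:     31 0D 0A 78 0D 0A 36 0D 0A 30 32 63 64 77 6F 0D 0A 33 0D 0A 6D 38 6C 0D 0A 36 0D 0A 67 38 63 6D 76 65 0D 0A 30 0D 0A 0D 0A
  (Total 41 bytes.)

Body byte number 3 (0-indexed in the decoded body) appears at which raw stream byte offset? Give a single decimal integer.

Answer: 11

Derivation:
Chunk 1: stream[0..1]='1' size=0x1=1, data at stream[3..4]='x' -> body[0..1], body so far='x'
Chunk 2: stream[6..7]='6' size=0x6=6, data at stream[9..15]='02cdwo' -> body[1..7], body so far='x02cdwo'
Chunk 3: stream[17..18]='3' size=0x3=3, data at stream[20..23]='m8l' -> body[7..10], body so far='x02cdwom8l'
Chunk 4: stream[25..26]='6' size=0x6=6, data at stream[28..34]='g8cmve' -> body[10..16], body so far='x02cdwom8lg8cmve'
Chunk 5: stream[36..37]='0' size=0 (terminator). Final body='x02cdwom8lg8cmve' (16 bytes)
Body byte 3 at stream offset 11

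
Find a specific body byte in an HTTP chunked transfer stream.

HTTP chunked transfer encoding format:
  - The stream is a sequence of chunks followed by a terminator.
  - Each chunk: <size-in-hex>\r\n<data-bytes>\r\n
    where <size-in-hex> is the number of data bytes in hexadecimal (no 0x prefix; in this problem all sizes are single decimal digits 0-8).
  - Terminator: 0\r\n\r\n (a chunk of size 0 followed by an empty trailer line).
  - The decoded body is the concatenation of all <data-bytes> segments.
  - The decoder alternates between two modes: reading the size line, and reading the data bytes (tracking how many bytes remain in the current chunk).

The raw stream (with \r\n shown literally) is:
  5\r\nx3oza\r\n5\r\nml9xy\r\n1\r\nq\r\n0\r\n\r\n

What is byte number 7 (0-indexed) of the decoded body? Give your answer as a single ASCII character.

Answer: 9

Derivation:
Chunk 1: stream[0..1]='5' size=0x5=5, data at stream[3..8]='x3oza' -> body[0..5], body so far='x3oza'
Chunk 2: stream[10..11]='5' size=0x5=5, data at stream[13..18]='ml9xy' -> body[5..10], body so far='x3ozaml9xy'
Chunk 3: stream[20..21]='1' size=0x1=1, data at stream[23..24]='q' -> body[10..11], body so far='x3ozaml9xyq'
Chunk 4: stream[26..27]='0' size=0 (terminator). Final body='x3ozaml9xyq' (11 bytes)
Body byte 7 = '9'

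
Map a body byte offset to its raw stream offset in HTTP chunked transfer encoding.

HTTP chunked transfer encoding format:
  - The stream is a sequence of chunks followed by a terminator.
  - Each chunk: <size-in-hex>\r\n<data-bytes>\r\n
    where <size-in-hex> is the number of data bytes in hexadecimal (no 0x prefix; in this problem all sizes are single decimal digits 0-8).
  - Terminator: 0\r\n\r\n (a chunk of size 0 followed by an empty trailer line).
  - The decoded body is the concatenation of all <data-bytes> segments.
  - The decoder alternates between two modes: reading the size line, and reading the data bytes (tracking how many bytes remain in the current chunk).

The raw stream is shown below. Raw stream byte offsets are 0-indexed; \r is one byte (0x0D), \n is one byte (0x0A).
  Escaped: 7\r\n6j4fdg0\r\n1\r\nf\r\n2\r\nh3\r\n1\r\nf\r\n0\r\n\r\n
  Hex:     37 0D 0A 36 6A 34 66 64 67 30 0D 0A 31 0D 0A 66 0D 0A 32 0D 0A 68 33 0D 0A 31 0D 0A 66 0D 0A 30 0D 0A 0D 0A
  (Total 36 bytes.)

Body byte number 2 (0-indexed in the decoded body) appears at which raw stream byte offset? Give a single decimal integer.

Answer: 5

Derivation:
Chunk 1: stream[0..1]='7' size=0x7=7, data at stream[3..10]='6j4fdg0' -> body[0..7], body so far='6j4fdg0'
Chunk 2: stream[12..13]='1' size=0x1=1, data at stream[15..16]='f' -> body[7..8], body so far='6j4fdg0f'
Chunk 3: stream[18..19]='2' size=0x2=2, data at stream[21..23]='h3' -> body[8..10], body so far='6j4fdg0fh3'
Chunk 4: stream[25..26]='1' size=0x1=1, data at stream[28..29]='f' -> body[10..11], body so far='6j4fdg0fh3f'
Chunk 5: stream[31..32]='0' size=0 (terminator). Final body='6j4fdg0fh3f' (11 bytes)
Body byte 2 at stream offset 5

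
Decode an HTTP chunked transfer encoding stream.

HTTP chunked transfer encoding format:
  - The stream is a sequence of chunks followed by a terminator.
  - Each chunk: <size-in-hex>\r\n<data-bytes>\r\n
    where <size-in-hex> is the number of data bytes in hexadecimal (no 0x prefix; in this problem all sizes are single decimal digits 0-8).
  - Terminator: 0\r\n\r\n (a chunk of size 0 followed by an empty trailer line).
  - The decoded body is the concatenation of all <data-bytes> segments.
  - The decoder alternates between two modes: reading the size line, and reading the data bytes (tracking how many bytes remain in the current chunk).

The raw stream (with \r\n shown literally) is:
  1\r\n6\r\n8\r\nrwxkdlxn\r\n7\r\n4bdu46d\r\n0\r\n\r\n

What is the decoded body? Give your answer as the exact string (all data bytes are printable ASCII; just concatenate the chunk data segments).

Answer: 6rwxkdlxn4bdu46d

Derivation:
Chunk 1: stream[0..1]='1' size=0x1=1, data at stream[3..4]='6' -> body[0..1], body so far='6'
Chunk 2: stream[6..7]='8' size=0x8=8, data at stream[9..17]='rwxkdlxn' -> body[1..9], body so far='6rwxkdlxn'
Chunk 3: stream[19..20]='7' size=0x7=7, data at stream[22..29]='4bdu46d' -> body[9..16], body so far='6rwxkdlxn4bdu46d'
Chunk 4: stream[31..32]='0' size=0 (terminator). Final body='6rwxkdlxn4bdu46d' (16 bytes)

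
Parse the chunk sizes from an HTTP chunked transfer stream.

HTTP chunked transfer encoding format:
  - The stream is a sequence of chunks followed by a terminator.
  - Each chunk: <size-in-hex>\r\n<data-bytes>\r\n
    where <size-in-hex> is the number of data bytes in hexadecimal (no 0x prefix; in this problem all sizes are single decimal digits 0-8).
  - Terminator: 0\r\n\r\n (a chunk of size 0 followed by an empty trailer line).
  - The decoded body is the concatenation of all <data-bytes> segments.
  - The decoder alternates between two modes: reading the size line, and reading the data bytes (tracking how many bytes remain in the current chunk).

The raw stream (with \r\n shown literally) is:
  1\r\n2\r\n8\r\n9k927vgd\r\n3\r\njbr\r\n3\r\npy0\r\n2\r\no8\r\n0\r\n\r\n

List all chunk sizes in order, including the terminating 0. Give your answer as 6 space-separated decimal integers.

Answer: 1 8 3 3 2 0

Derivation:
Chunk 1: stream[0..1]='1' size=0x1=1, data at stream[3..4]='2' -> body[0..1], body so far='2'
Chunk 2: stream[6..7]='8' size=0x8=8, data at stream[9..17]='9k927vgd' -> body[1..9], body so far='29k927vgd'
Chunk 3: stream[19..20]='3' size=0x3=3, data at stream[22..25]='jbr' -> body[9..12], body so far='29k927vgdjbr'
Chunk 4: stream[27..28]='3' size=0x3=3, data at stream[30..33]='py0' -> body[12..15], body so far='29k927vgdjbrpy0'
Chunk 5: stream[35..36]='2' size=0x2=2, data at stream[38..40]='o8' -> body[15..17], body so far='29k927vgdjbrpy0o8'
Chunk 6: stream[42..43]='0' size=0 (terminator). Final body='29k927vgdjbrpy0o8' (17 bytes)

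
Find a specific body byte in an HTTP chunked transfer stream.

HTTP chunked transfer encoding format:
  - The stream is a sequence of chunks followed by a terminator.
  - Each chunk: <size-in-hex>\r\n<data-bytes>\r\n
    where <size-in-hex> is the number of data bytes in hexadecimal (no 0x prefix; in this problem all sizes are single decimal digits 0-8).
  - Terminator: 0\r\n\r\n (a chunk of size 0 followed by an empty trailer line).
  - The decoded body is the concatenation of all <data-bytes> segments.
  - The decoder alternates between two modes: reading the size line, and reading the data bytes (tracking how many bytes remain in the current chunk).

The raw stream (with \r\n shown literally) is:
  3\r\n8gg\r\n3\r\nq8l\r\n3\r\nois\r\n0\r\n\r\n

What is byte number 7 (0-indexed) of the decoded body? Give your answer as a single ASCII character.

Chunk 1: stream[0..1]='3' size=0x3=3, data at stream[3..6]='8gg' -> body[0..3], body so far='8gg'
Chunk 2: stream[8..9]='3' size=0x3=3, data at stream[11..14]='q8l' -> body[3..6], body so far='8ggq8l'
Chunk 3: stream[16..17]='3' size=0x3=3, data at stream[19..22]='ois' -> body[6..9], body so far='8ggq8lois'
Chunk 4: stream[24..25]='0' size=0 (terminator). Final body='8ggq8lois' (9 bytes)
Body byte 7 = 'i'

Answer: i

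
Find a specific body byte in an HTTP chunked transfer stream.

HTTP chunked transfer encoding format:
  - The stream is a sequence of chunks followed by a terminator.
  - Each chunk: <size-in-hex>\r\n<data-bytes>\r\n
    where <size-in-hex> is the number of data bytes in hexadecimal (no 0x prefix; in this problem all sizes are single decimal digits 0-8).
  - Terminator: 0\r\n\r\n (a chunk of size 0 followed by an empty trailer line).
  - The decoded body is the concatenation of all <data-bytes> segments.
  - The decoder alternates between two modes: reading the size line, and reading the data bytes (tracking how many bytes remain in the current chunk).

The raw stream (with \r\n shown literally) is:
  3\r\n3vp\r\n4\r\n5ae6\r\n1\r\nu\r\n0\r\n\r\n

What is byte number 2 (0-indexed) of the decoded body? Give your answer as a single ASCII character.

Chunk 1: stream[0..1]='3' size=0x3=3, data at stream[3..6]='3vp' -> body[0..3], body so far='3vp'
Chunk 2: stream[8..9]='4' size=0x4=4, data at stream[11..15]='5ae6' -> body[3..7], body so far='3vp5ae6'
Chunk 3: stream[17..18]='1' size=0x1=1, data at stream[20..21]='u' -> body[7..8], body so far='3vp5ae6u'
Chunk 4: stream[23..24]='0' size=0 (terminator). Final body='3vp5ae6u' (8 bytes)
Body byte 2 = 'p'

Answer: p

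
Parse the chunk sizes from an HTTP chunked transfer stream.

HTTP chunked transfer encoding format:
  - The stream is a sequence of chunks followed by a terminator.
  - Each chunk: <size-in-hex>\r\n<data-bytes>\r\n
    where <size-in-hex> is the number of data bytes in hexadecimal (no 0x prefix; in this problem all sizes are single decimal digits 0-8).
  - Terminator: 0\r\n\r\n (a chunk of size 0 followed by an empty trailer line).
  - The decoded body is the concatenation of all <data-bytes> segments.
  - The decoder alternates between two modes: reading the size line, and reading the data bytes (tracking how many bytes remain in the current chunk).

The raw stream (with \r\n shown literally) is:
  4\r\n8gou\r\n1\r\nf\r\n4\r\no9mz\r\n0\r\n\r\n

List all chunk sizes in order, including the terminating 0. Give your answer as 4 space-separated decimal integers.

Chunk 1: stream[0..1]='4' size=0x4=4, data at stream[3..7]='8gou' -> body[0..4], body so far='8gou'
Chunk 2: stream[9..10]='1' size=0x1=1, data at stream[12..13]='f' -> body[4..5], body so far='8gouf'
Chunk 3: stream[15..16]='4' size=0x4=4, data at stream[18..22]='o9mz' -> body[5..9], body so far='8goufo9mz'
Chunk 4: stream[24..25]='0' size=0 (terminator). Final body='8goufo9mz' (9 bytes)

Answer: 4 1 4 0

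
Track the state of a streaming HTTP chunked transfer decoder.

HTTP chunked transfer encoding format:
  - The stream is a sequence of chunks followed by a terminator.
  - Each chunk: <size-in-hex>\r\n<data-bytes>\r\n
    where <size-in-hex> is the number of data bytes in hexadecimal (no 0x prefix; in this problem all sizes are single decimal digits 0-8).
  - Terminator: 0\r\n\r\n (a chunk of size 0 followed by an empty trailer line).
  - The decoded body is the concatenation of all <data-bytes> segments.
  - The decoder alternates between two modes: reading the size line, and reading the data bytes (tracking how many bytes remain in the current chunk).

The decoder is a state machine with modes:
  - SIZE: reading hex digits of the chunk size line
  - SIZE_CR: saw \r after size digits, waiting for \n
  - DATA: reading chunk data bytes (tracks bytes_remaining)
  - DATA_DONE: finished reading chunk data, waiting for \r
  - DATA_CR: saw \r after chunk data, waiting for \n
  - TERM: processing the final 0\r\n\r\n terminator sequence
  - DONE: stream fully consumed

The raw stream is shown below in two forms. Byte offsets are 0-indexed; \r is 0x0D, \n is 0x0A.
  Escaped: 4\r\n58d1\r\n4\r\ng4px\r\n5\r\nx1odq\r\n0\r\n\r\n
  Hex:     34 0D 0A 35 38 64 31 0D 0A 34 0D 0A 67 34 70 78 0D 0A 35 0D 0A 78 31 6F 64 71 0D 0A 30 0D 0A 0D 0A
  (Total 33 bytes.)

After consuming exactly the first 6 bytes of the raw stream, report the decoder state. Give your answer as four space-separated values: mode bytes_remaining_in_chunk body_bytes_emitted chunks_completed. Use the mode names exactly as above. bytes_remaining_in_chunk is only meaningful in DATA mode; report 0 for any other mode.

Byte 0 = '4': mode=SIZE remaining=0 emitted=0 chunks_done=0
Byte 1 = 0x0D: mode=SIZE_CR remaining=0 emitted=0 chunks_done=0
Byte 2 = 0x0A: mode=DATA remaining=4 emitted=0 chunks_done=0
Byte 3 = '5': mode=DATA remaining=3 emitted=1 chunks_done=0
Byte 4 = '8': mode=DATA remaining=2 emitted=2 chunks_done=0
Byte 5 = 'd': mode=DATA remaining=1 emitted=3 chunks_done=0

Answer: DATA 1 3 0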